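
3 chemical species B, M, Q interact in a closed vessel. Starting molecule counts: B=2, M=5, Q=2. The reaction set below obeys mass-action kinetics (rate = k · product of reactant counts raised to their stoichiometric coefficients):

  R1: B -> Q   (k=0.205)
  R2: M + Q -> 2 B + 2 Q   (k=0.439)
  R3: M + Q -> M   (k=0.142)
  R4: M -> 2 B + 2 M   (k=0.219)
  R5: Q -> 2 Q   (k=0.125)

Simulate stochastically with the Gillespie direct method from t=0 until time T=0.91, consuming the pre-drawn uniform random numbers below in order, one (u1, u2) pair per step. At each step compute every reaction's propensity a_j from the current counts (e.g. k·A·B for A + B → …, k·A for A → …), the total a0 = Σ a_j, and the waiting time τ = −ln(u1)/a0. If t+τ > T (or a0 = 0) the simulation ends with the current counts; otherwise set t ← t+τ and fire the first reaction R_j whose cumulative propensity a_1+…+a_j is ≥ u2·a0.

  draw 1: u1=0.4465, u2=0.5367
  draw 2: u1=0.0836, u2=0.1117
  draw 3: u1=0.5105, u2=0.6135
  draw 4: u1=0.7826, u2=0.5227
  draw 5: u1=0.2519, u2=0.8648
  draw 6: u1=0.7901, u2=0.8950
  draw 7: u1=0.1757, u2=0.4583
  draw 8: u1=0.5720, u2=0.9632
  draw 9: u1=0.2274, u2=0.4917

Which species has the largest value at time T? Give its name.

Dominant species at T: B

t=0.000: B=2 M=5 Q=2
Draw 1: a1=0.410, a2=4.390, a3=1.420, a4=1.095, a5=0.250, a0=7.565; τ=−ln(0.4465)/7.565=0.107 → t=0.107; u2·a0=0.5367·7.565=4.060; a1=0.410 < 4.060 ≤ a1+a2=4.800 → R2 fires; B=4 M=4 Q=3
Draw 2: a1=0.820, a2=5.268, a3=1.704, a4=0.876, a5=0.375, a0=9.043; τ=−ln(0.0836)/9.043=0.274 → t=0.381; u2·a0=0.1117·9.043=1.010; a1=0.820 < 1.010 ≤ a1+a2=6.088 → R2 fires; B=6 M=3 Q=4
Draw 3: a1=1.230, a2=5.268, a3=1.704, a4=0.657, a5=0.500, a0=9.359; τ=−ln(0.5105)/9.359=0.072 → t=0.453; u2·a0=0.6135·9.359=5.742; a1=1.230 < 5.742 ≤ a1+a2=6.498 → R2 fires; B=8 M=2 Q=5
Draw 4: a1=1.640, a2=4.390, a3=1.420, a4=0.438, a5=0.625, a0=8.513; τ=−ln(0.7826)/8.513=0.029 → t=0.482; u2·a0=0.5227·8.513=4.450; a1=1.640 < 4.450 ≤ a1+a2=6.030 → R2 fires; B=10 M=1 Q=6
Draw 5: a1=2.050, a2=2.634, a3=0.852, a4=0.219, a5=0.750, a0=6.505; τ=−ln(0.2519)/6.505=0.212 → t=0.694; u2·a0=0.8648·6.505=5.626; a1+…+a3=5.536 < 5.626 ≤ a1+…+a4=5.755 → R4 fires; B=12 M=2 Q=6
Draw 6: a1=2.460, a2=5.268, a3=1.704, a4=0.438, a5=0.750, a0=10.620; τ=−ln(0.7901)/10.620=0.022 → t=0.716; u2·a0=0.8950·10.620=9.505; a1+…+a3=9.432 < 9.505 ≤ a1+…+a4=9.870 → R4 fires; B=14 M=3 Q=6
Draw 7: a1=2.870, a2=7.902, a3=2.556, a4=0.657, a5=0.750, a0=14.735; τ=−ln(0.1757)/14.735=0.118 → t=0.834; u2·a0=0.4583·14.735=6.753; a1=2.870 < 6.753 ≤ a1+a2=10.772 → R2 fires; B=16 M=2 Q=7
Draw 8: a1=3.280, a2=6.146, a3=1.988, a4=0.438, a5=0.875, a0=12.727; τ=−ln(0.5720)/12.727=0.044 → t=0.878; u2·a0=0.9632·12.727=12.259; a1+…+a4=11.852 < 12.259 ≤ a1+…+a5=12.727 → R5 fires; B=16 M=2 Q=8
Draw 9: a1=3.280, a2=7.024, a3=2.272, a4=0.438, a5=1.000, a0=14.014; τ=−ln(0.2274)/14.014=0.106 → t=0.983 > T=0.91: stop.
At T=0.91: B=16 M=2 Q=8; the largest is B.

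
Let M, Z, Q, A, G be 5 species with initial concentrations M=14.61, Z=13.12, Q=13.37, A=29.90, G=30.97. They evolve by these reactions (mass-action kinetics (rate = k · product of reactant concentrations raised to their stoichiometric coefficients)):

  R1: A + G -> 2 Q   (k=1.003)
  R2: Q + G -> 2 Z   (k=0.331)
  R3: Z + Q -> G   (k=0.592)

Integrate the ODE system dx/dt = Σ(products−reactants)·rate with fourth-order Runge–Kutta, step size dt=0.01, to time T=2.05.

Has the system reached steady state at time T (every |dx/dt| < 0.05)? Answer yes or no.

RK4 with dt=0.01: 205 steps to T=2.05. Trajectory (selected grid times):
t=0.00: M=14.61 Z=13.12 Q=13.37 A=29.90 G=30.97
t=0.23: M=14.61 Z=19.45 Q=4.54 A=0.43 G=19.87
t=0.46: M=14.61 Z=19.97 Q=0.11 A=0.00 G=20.86
t=0.68: M=14.61 Z=19.98 Q=0.00 A=0.00 G=20.89
t=0.91: M=14.61 Z=19.98 Q=0.00 A=0.00 G=20.89
t=1.14: M=14.61 Z=19.98 Q=0.00 A=0.00 G=20.89
t=1.37: M=14.61 Z=19.98 Q=0.00 A=0.00 G=20.89
t=1.59: M=14.61 Z=19.98 Q=0.00 A=0.00 G=20.89
t=1.82: M=14.61 Z=19.98 Q=0.00 A=0.00 G=20.89
t=2.05: M=14.61 Z=19.98 Q=0.00 A=0.00 G=20.89
Rates at T: R1=0.0000, R2=0.0000, R3=0.0000
dx/dt at T (Σ net stoichiometry × rate): M=+0.0000, Z=+0.0000, Q=-0.0000, A=-0.0000, G=+0.0000
Largest |dx/dt| is |-0.0000| (Q) < 0.05 → steady.

Steady state at T: yes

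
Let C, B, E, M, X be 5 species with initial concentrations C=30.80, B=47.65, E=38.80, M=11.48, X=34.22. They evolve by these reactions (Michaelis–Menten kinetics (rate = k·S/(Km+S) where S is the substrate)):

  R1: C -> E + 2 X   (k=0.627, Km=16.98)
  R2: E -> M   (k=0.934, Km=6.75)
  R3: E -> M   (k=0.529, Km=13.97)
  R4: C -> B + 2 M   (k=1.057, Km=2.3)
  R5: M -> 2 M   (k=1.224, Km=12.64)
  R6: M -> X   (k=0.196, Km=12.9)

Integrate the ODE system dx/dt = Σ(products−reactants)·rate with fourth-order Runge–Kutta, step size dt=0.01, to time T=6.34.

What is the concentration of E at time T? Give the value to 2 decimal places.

RK4 with dt=0.01: 634 steps to T=6.34. Trajectory (selected grid times):
t=0.00: C=30.80 B=47.65 E=38.80 M=11.48 X=34.22
t=0.70: C=29.83 B=48.34 E=38.25 M=14.05 X=34.85
t=1.41: C=28.85 B=49.03 E=37.70 M=16.68 X=35.49
t=2.11: C=27.89 B=49.72 E=37.15 M=19.29 X=36.12
t=2.82: C=26.93 B=50.41 E=36.59 M=21.96 X=36.75
t=3.52: C=25.98 B=51.09 E=36.04 M=24.61 X=37.38
t=4.23: C=25.02 B=51.78 E=35.48 M=27.30 X=38.00
t=4.93: C=24.09 B=52.46 E=34.92 M=29.97 X=38.62
t=5.64: C=23.14 B=53.14 E=34.36 M=32.68 X=39.23
t=6.34: C=22.22 B=53.81 E=33.80 M=35.36 X=39.84
Read off E at T=6.34: 33.80

E at T = 33.80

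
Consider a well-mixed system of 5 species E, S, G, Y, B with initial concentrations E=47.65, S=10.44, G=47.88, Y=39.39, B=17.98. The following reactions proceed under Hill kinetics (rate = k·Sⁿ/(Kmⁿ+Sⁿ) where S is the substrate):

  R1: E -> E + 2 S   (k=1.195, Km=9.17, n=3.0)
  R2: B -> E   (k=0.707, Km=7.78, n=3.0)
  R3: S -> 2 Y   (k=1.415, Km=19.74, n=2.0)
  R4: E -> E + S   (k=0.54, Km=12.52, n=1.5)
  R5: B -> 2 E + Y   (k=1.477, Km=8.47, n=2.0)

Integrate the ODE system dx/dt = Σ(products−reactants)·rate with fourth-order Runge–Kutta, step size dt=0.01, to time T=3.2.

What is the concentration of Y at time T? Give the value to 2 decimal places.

Y at T = 46.07

RK4 with dt=0.01: 320 steps to T=3.2. Trajectory (selected grid times):
t=0.00: E=47.65 S=10.44 G=47.88 Y=39.39 B=17.98
t=0.36: E=48.75 S=11.35 G=47.88 Y=40.06 B=17.31
t=0.71: E=49.80 S=12.22 G=47.88 Y=40.73 B=16.67
t=1.07: E=50.87 S=13.10 G=47.88 Y=41.45 B=16.02
t=1.42: E=51.89 S=13.94 G=47.88 Y=42.17 B=15.40
t=1.78: E=52.92 S=14.79 G=47.88 Y=42.92 B=14.78
t=2.13: E=53.91 S=15.61 G=47.88 Y=43.68 B=14.18
t=2.49: E=54.90 S=16.44 G=47.88 Y=44.47 B=13.57
t=2.84: E=55.84 S=17.23 G=47.88 Y=45.25 B=13.00
t=3.20: E=56.78 S=18.04 G=47.88 Y=46.07 B=12.42
Read off Y at T=3.2: 46.07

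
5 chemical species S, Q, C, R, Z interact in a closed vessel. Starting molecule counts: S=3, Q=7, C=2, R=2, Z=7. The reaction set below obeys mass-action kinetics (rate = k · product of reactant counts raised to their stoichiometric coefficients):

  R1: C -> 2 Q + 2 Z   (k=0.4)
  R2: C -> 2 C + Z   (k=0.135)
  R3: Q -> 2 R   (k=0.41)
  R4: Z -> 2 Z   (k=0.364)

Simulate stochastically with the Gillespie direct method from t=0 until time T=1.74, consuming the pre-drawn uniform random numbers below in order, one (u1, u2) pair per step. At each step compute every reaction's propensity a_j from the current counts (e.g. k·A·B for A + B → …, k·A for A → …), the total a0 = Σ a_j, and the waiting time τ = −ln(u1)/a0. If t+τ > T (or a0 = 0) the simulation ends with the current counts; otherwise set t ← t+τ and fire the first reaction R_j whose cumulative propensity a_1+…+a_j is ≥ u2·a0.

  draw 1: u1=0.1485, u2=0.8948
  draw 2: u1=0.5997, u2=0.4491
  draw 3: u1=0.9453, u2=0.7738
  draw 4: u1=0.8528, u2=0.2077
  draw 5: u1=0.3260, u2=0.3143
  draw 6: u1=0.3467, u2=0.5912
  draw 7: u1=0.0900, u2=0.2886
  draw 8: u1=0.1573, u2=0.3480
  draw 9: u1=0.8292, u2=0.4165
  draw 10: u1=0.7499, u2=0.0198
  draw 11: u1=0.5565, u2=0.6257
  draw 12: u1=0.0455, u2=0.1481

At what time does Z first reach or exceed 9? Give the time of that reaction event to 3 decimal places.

Threshold first reached at t = 0.377

t=0.000: S=3 Q=7 C=2 R=2 Z=7
Draw 1: a1=0.800, a2=0.270, a3=2.870, a4=2.548, a0=6.488; τ=−ln(0.1485)/6.488=0.294 → t=0.294; u2·a0=0.8948·6.488=5.805; a1+…+a3=3.940 < 5.805 ≤ a1+…+a4=6.488 → R4 fires; S=3 Q=7 C=2 R=2 Z=8
Draw 2: a1=0.800, a2=0.270, a3=2.870, a4=2.912, a0=6.852; τ=−ln(0.5997)/6.852=0.075 → t=0.369; u2·a0=0.4491·6.852=3.077; a1+a2=1.070 < 3.077 ≤ a1+…+a3=3.940 → R3 fires; S=3 Q=6 C=2 R=4 Z=8
Draw 3: a1=0.800, a2=0.270, a3=2.460, a4=2.912, a0=6.442; τ=−ln(0.9453)/6.442=0.009 → t=0.377; u2·a0=0.7738·6.442=4.985; a1+…+a3=3.530 < 4.985 ≤ a1+…+a4=6.442 → R4 fires; S=3 Q=6 C=2 R=4 Z=9
Draw 4: a1=0.800, a2=0.270, a3=2.460, a4=3.276, a0=6.806; τ=−ln(0.8528)/6.806=0.023 → t=0.401; u2·a0=0.2077·6.806=1.414; a1+a2=1.070 < 1.414 ≤ a1+…+a3=3.530 → R3 fires; S=3 Q=5 C=2 R=6 Z=9
Draw 5: a1=0.800, a2=0.270, a3=2.050, a4=3.276, a0=6.396; τ=−ln(0.3260)/6.396=0.175 → t=0.576; u2·a0=0.3143·6.396=2.010; a1+a2=1.070 < 2.010 ≤ a1+…+a3=3.120 → R3 fires; S=3 Q=4 C=2 R=8 Z=9
Draw 6: a1=0.800, a2=0.270, a3=1.640, a4=3.276, a0=5.986; τ=−ln(0.3467)/5.986=0.177 → t=0.753; u2·a0=0.5912·5.986=3.539; a1+…+a3=2.710 < 3.539 ≤ a1+…+a4=5.986 → R4 fires; S=3 Q=4 C=2 R=8 Z=10
Draw 7: a1=0.800, a2=0.270, a3=1.640, a4=3.640, a0=6.350; τ=−ln(0.0900)/6.350=0.379 → t=1.132; u2·a0=0.2886·6.350=1.833; a1+a2=1.070 < 1.833 ≤ a1+…+a3=2.710 → R3 fires; S=3 Q=3 C=2 R=10 Z=10
Draw 8: a1=0.800, a2=0.270, a3=1.230, a4=3.640, a0=5.940; τ=−ln(0.1573)/5.940=0.311 → t=1.443; u2·a0=0.3480·5.940=2.067; a1+a2=1.070 < 2.067 ≤ a1+…+a3=2.300 → R3 fires; S=3 Q=2 C=2 R=12 Z=10
Draw 9: a1=0.800, a2=0.270, a3=0.820, a4=3.640, a0=5.530; τ=−ln(0.8292)/5.530=0.034 → t=1.477; u2·a0=0.4165·5.530=2.303; a1+…+a3=1.890 < 2.303 ≤ a1+…+a4=5.530 → R4 fires; S=3 Q=2 C=2 R=12 Z=11
Draw 10: a1=0.800, a2=0.270, a3=0.820, a4=4.004, a0=5.894; τ=−ln(0.7499)/5.894=0.049 → t=1.526; u2·a0=0.0198·5.894=0.117 ≤ a1=0.800 → R1 fires; S=3 Q=4 C=1 R=12 Z=13
Draw 11: a1=0.400, a2=0.135, a3=1.640, a4=4.732, a0=6.907; τ=−ln(0.5565)/6.907=0.085 → t=1.611; u2·a0=0.6257·6.907=4.322; a1+…+a3=2.175 < 4.322 ≤ a1+…+a4=6.907 → R4 fires; S=3 Q=4 C=1 R=12 Z=14
Draw 12: a1=0.400, a2=0.135, a3=1.640, a4=5.096, a0=7.271; τ=−ln(0.0455)/7.271=0.425 → t=2.036 > T=1.74: stop.
Z first becomes ≥ 9 when it reaches 9 at the event at t=0.377.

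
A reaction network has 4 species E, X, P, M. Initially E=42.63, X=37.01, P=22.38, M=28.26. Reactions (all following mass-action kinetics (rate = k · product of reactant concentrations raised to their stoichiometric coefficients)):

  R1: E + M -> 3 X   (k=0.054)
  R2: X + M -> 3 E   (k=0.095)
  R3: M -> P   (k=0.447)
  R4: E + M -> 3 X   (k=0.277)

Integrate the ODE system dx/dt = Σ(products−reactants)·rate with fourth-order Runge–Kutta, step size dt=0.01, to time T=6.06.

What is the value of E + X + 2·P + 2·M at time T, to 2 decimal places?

Value at T = 180.92

Check how each reaction changes W = E + X + 2·P + 2·M (weight of products minus weight of reactants):
R1: E + M -> 3 X: (1·3) − (1·1 + 2·1) = 3 − 3 = 0
R2: X + M -> 3 E: (1·3) − (1·1 + 2·1) = 3 − 3 = 0
R3: M -> P: (2·1) − (2·1) = 2 − 2 = 0
R4: E + M -> 3 X: (1·3) − (1·1 + 2·1) = 3 − 3 = 0
Every reaction leaves W unchanged, so W is conserved and no simulation is needed: W(T) = W(0) = 42.63 + 37.01 + 2·22.38 + 2·28.26 = 180.92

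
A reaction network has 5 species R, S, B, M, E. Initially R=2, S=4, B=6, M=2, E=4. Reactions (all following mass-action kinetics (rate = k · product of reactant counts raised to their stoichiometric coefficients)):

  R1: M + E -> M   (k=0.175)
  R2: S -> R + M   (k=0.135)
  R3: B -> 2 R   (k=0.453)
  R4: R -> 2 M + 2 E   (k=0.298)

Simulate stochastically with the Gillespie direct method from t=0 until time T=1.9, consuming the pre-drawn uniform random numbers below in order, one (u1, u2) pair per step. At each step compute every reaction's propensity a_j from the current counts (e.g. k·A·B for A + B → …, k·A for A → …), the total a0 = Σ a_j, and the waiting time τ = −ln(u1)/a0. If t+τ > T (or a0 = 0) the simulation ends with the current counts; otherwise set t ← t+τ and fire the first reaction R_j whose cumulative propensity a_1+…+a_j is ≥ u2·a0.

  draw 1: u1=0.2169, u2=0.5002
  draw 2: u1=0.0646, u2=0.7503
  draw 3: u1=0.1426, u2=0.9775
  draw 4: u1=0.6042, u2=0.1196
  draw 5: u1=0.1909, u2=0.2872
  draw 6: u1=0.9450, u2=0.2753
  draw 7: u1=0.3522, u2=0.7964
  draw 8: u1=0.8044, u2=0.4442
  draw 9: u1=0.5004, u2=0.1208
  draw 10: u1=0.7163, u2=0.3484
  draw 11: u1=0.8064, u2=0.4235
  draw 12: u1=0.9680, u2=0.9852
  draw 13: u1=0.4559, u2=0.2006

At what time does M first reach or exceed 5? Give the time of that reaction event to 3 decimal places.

Threshold first reached at t = 1.622

t=0.000: R=2 S=4 B=6 M=2 E=4
Draw 1: a1=1.400, a2=0.540, a3=2.718, a4=0.596, a0=5.254; τ=−ln(0.2169)/5.254=0.291 → t=0.291; u2·a0=0.5002·5.254=2.628; a1+a2=1.940 < 2.628 ≤ a1+…+a3=4.658 → R3 fires; R=4 S=4 B=5 M=2 E=4
Draw 2: a1=1.400, a2=0.540, a3=2.265, a4=1.192, a0=5.397; τ=−ln(0.0646)/5.397=0.508 → t=0.798; u2·a0=0.7503·5.397=4.049; a1+a2=1.940 < 4.049 ≤ a1+…+a3=4.205 → R3 fires; R=6 S=4 B=4 M=2 E=4
Draw 3: a1=1.400, a2=0.540, a3=1.812, a4=1.788, a0=5.540; τ=−ln(0.1426)/5.540=0.352 → t=1.150; u2·a0=0.9775·5.540=5.415; a1+…+a3=3.752 < 5.415 ≤ a1+…+a4=5.540 → R4 fires; R=5 S=4 B=4 M=4 E=6
Draw 4: a1=4.200, a2=0.540, a3=1.812, a4=1.490, a0=8.042; τ=−ln(0.6042)/8.042=0.063 → t=1.213; u2·a0=0.1196·8.042=0.962 ≤ a1=4.200 → R1 fires; R=5 S=4 B=4 M=4 E=5
Draw 5: a1=3.500, a2=0.540, a3=1.812, a4=1.490, a0=7.342; τ=−ln(0.1909)/7.342=0.226 → t=1.438; u2·a0=0.2872·7.342=2.109 ≤ a1=3.500 → R1 fires; R=5 S=4 B=4 M=4 E=4
Draw 6: a1=2.800, a2=0.540, a3=1.812, a4=1.490, a0=6.642; τ=−ln(0.9450)/6.642=0.009 → t=1.447; u2·a0=0.2753·6.642=1.829 ≤ a1=2.800 → R1 fires; R=5 S=4 B=4 M=4 E=3
Draw 7: a1=2.100, a2=0.540, a3=1.812, a4=1.490, a0=5.942; τ=−ln(0.3522)/5.942=0.176 → t=1.622; u2·a0=0.7964·5.942=4.732; a1+…+a3=4.452 < 4.732 ≤ a1+…+a4=5.942 → R4 fires; R=4 S=4 B=4 M=6 E=5
Draw 8: a1=5.250, a2=0.540, a3=1.812, a4=1.192, a0=8.794; τ=−ln(0.8044)/8.794=0.025 → t=1.647; u2·a0=0.4442·8.794=3.906 ≤ a1=5.250 → R1 fires; R=4 S=4 B=4 M=6 E=4
Draw 9: a1=4.200, a2=0.540, a3=1.812, a4=1.192, a0=7.744; τ=−ln(0.5004)/7.744=0.089 → t=1.737; u2·a0=0.1208·7.744=0.935 ≤ a1=4.200 → R1 fires; R=4 S=4 B=4 M=6 E=3
Draw 10: a1=3.150, a2=0.540, a3=1.812, a4=1.192, a0=6.694; τ=−ln(0.7163)/6.694=0.050 → t=1.786; u2·a0=0.3484·6.694=2.332 ≤ a1=3.150 → R1 fires; R=4 S=4 B=4 M=6 E=2
Draw 11: a1=2.100, a2=0.540, a3=1.812, a4=1.192, a0=5.644; τ=−ln(0.8064)/5.644=0.038 → t=1.825; u2·a0=0.4235·5.644=2.390; a1=2.100 < 2.390 ≤ a1+a2=2.640 → R2 fires; R=5 S=3 B=4 M=7 E=2
Draw 12: a1=2.450, a2=0.405, a3=1.812, a4=1.490, a0=6.157; τ=−ln(0.9680)/6.157=0.005 → t=1.830; u2·a0=0.9852·6.157=6.066; a1+…+a3=4.667 < 6.066 ≤ a1+…+a4=6.157 → R4 fires; R=4 S=3 B=4 M=9 E=4
Draw 13: a1=6.300, a2=0.405, a3=1.812, a4=1.192, a0=9.709; τ=−ln(0.4559)/9.709=0.081 → t=1.911 > T=1.9: stop.
M first becomes ≥ 5 when it reaches 6 at the event at t=1.622.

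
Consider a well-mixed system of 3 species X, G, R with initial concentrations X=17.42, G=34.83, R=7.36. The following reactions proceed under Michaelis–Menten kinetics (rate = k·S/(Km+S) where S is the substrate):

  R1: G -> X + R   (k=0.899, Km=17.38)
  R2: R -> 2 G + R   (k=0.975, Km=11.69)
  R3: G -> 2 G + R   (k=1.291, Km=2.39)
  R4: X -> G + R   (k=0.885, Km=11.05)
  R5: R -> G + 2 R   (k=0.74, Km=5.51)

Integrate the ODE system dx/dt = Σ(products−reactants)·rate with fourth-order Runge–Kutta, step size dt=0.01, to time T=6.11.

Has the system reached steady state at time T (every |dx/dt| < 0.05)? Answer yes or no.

Steady state at T: no

RK4 with dt=0.01: 611 steps to T=6.11. Trajectory (selected grid times):
t=0.00: X=17.42 G=34.83 R=7.36
t=0.68: X=17.46 G=36.46 R=9.26
t=1.36: X=17.51 G=38.18 R=11.20
t=2.04: X=17.56 G=39.98 R=13.17
t=2.72: X=17.62 G=41.84 R=15.16
t=3.39: X=17.69 G=43.72 R=17.14
t=4.07: X=17.76 G=45.68 R=19.17
t=4.75: X=17.83 G=47.67 R=21.22
t=5.43: X=17.91 G=49.70 R=23.28
t=6.11: X=17.99 G=51.77 R=25.36
Rates at T: R1=0.6730, R2=0.6673, R3=1.2340, R4=0.5483, R5=0.6079
dx/dt at T (Σ net stoichiometry × rate): X=+0.1248, G=+3.0518, R=+3.0632
Largest |dx/dt| is |+3.0632| (R) ≥ 0.05 → not steady.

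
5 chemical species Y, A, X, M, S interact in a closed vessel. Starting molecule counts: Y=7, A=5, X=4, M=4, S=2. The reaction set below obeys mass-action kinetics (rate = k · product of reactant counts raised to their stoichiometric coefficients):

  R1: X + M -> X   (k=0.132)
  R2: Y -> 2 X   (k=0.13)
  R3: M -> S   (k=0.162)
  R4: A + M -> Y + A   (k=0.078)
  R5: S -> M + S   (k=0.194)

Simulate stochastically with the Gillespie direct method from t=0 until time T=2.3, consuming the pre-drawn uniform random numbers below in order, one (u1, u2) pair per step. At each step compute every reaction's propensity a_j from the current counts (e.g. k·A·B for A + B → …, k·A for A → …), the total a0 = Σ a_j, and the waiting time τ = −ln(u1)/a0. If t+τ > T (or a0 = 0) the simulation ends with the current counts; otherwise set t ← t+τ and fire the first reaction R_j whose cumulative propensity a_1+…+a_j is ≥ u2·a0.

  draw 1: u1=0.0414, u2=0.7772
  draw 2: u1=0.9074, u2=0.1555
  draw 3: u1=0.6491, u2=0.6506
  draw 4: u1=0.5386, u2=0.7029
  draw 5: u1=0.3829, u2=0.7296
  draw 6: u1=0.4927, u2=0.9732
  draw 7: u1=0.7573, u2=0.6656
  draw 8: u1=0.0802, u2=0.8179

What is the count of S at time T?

S at T = 3

t=0.000: Y=7 A=5 X=4 M=4 S=2
Draw 1: a1=2.112, a2=0.910, a3=0.648, a4=1.560, a5=0.388, a0=5.618; τ=−ln(0.0414)/5.618=0.567 → t=0.567; u2·a0=0.7772·5.618=4.366; a1+…+a3=3.670 < 4.366 ≤ a1+…+a4=5.230 → R4 fires; Y=8 A=5 X=4 M=3 S=2
Draw 2: a1=1.584, a2=1.040, a3=0.486, a4=1.170, a5=0.388, a0=4.668; τ=−ln(0.9074)/4.668=0.021 → t=0.588; u2·a0=0.1555·4.668=0.726 ≤ a1=1.584 → R1 fires; Y=8 A=5 X=4 M=2 S=2
Draw 3: a1=1.056, a2=1.040, a3=0.324, a4=0.780, a5=0.388, a0=3.588; τ=−ln(0.6491)/3.588=0.120 → t=0.708; u2·a0=0.6506·3.588=2.334; a1+a2=2.096 < 2.334 ≤ a1+…+a3=2.420 → R3 fires; Y=8 A=5 X=4 M=1 S=3
Draw 4: a1=0.528, a2=1.040, a3=0.162, a4=0.390, a5=0.582, a0=2.702; τ=−ln(0.5386)/2.702=0.229 → t=0.937; u2·a0=0.7029·2.702=1.899; a1+…+a3=1.730 < 1.899 ≤ a1+…+a4=2.120 → R4 fires; Y=9 A=5 X=4 M=0 S=3
Draw 5: a1=0.000, a2=1.170, a3=0.000, a4=0.000, a5=0.582, a0=1.752; τ=−ln(0.3829)/1.752=0.548 → t=1.485; u2·a0=0.7296·1.752=1.278; a1+…+a4=1.170 < 1.278 ≤ a1+…+a5=1.752 → R5 fires; Y=9 A=5 X=4 M=1 S=3
Draw 6: a1=0.528, a2=1.170, a3=0.162, a4=0.390, a5=0.582, a0=2.832; τ=−ln(0.4927)/2.832=0.250 → t=1.735; u2·a0=0.9732·2.832=2.756; a1+…+a4=2.250 < 2.756 ≤ a1+…+a5=2.832 → R5 fires; Y=9 A=5 X=4 M=2 S=3
Draw 7: a1=1.056, a2=1.170, a3=0.324, a4=0.780, a5=0.582, a0=3.912; τ=−ln(0.7573)/3.912=0.071 → t=1.806; u2·a0=0.6656·3.912=2.604; a1+…+a3=2.550 < 2.604 ≤ a1+…+a4=3.330 → R4 fires; Y=10 A=5 X=4 M=1 S=3
Draw 8: a1=0.528, a2=1.300, a3=0.162, a4=0.390, a5=0.582, a0=2.962; τ=−ln(0.0802)/2.962=0.852 → t=2.658 > T=2.3: stop.
Read off S at T=2.3: 3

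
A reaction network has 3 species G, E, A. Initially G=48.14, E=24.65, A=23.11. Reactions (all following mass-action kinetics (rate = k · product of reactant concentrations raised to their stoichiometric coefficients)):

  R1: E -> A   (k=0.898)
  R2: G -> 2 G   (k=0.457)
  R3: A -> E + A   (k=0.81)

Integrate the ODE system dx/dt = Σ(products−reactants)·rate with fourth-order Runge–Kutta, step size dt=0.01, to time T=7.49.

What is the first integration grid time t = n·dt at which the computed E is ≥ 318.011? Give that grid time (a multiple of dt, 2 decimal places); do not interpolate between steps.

RK4 with dt=0.01: 749 steps to T=7.49. Trajectory (selected grid times):
t=0.00: G=48.14 E=24.65 A=23.11
t=0.83: G=70.35 E=27.57 A=41.93
t=1.66: G=102.79 E=39.10 A=66.29
t=2.50: G=150.90 E=59.27 A=102.79
t=3.33: G=220.51 E=90.56 A=157.78
t=4.16: G=322.22 E=138.75 A=241.96
t=4.99: G=470.85 E=212.70 A=370.98
t=5.77: G=672.50 E=317.80 A=554.31
t=5.78: G=675.58 E=319.44 A=557.18
t=5.83: G=691.20 E=327.77 A=571.70
t=6.66: G=1010.03 E=502.51 A=876.50
t=7.49: G=1475.93 E=770.42 A=1343.80
E(5.77)=317.800 < 318.011 but E(5.78)=319.440 ≥ 318.011, so the first grid time is t=5.78.

Threshold first reached at t = 5.78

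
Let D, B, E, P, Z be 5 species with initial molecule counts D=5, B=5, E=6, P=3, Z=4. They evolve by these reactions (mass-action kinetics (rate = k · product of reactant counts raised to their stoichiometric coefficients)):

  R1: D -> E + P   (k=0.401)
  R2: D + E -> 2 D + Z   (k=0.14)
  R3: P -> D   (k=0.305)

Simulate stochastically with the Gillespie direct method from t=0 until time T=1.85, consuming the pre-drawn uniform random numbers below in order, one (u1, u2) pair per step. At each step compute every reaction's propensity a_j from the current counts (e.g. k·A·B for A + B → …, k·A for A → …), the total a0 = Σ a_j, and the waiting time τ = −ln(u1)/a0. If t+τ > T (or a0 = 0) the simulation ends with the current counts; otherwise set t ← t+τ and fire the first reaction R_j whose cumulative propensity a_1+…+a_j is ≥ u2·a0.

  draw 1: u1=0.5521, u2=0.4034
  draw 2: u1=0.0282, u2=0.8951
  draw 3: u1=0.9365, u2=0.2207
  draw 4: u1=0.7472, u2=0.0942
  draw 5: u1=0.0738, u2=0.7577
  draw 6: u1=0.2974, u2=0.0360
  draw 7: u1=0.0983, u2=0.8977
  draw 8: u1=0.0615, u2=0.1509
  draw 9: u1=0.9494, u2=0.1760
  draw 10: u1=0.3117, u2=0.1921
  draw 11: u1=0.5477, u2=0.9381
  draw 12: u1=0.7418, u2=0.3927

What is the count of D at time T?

D at T = 6

t=0.000: D=5 B=5 E=6 P=3 Z=4
Draw 1: a1=2.005, a2=4.200, a3=0.915, a0=7.120; τ=−ln(0.5521)/7.120=0.083 → t=0.083; u2·a0=0.4034·7.120=2.872; a1=2.005 < 2.872 ≤ a1+a2=6.205 → R2 fires; D=6 B=5 E=5 P=3 Z=5
Draw 2: a1=2.406, a2=4.200, a3=0.915, a0=7.521; τ=−ln(0.0282)/7.521=0.474 → t=0.558; u2·a0=0.8951·7.521=6.732; a1+a2=6.606 < 6.732 ≤ a1+…+a3=7.521 → R3 fires; D=7 B=5 E=5 P=2 Z=5
Draw 3: a1=2.807, a2=4.900, a3=0.610, a0=8.317; τ=−ln(0.9365)/8.317=0.008 → t=0.566; u2·a0=0.2207·8.317=1.836 ≤ a1=2.807 → R1 fires; D=6 B=5 E=6 P=3 Z=5
Draw 4: a1=2.406, a2=5.040, a3=0.915, a0=8.361; τ=−ln(0.7472)/8.361=0.035 → t=0.601; u2·a0=0.0942·8.361=0.788 ≤ a1=2.406 → R1 fires; D=5 B=5 E=7 P=4 Z=5
Draw 5: a1=2.005, a2=4.900, a3=1.220, a0=8.125; τ=−ln(0.0738)/8.125=0.321 → t=0.921; u2·a0=0.7577·8.125=6.156; a1=2.005 < 6.156 ≤ a1+a2=6.905 → R2 fires; D=6 B=5 E=6 P=4 Z=6
Draw 6: a1=2.406, a2=5.040, a3=1.220, a0=8.666; τ=−ln(0.2974)/8.666=0.140 → t=1.061; u2·a0=0.0360·8.666=0.312 ≤ a1=2.406 → R1 fires; D=5 B=5 E=7 P=5 Z=6
Draw 7: a1=2.005, a2=4.900, a3=1.525, a0=8.430; τ=−ln(0.0983)/8.430=0.275 → t=1.337; u2·a0=0.8977·8.430=7.568; a1+a2=6.905 < 7.568 ≤ a1+…+a3=8.430 → R3 fires; D=6 B=5 E=7 P=4 Z=6
Draw 8: a1=2.406, a2=5.880, a3=1.220, a0=9.506; τ=−ln(0.0615)/9.506=0.293 → t=1.630; u2·a0=0.1509·9.506=1.434 ≤ a1=2.406 → R1 fires; D=5 B=5 E=8 P=5 Z=6
Draw 9: a1=2.005, a2=5.600, a3=1.525, a0=9.130; τ=−ln(0.9494)/9.130=0.006 → t=1.636; u2·a0=0.1760·9.130=1.607 ≤ a1=2.005 → R1 fires; D=4 B=5 E=9 P=6 Z=6
Draw 10: a1=1.604, a2=5.040, a3=1.830, a0=8.474; τ=−ln(0.3117)/8.474=0.138 → t=1.773; u2·a0=0.1921·8.474=1.628; a1=1.604 < 1.628 ≤ a1+a2=6.644 → R2 fires; D=5 B=5 E=8 P=6 Z=7
Draw 11: a1=2.005, a2=5.600, a3=1.830, a0=9.435; τ=−ln(0.5477)/9.435=0.064 → t=1.837; u2·a0=0.9381·9.435=8.851; a1+a2=7.605 < 8.851 ≤ a1+…+a3=9.435 → R3 fires; D=6 B=5 E=8 P=5 Z=7
Draw 12: a1=2.406, a2=6.720, a3=1.525, a0=10.651; τ=−ln(0.7418)/10.651=0.028 → t=1.865 > T=1.85: stop.
Read off D at T=1.85: 6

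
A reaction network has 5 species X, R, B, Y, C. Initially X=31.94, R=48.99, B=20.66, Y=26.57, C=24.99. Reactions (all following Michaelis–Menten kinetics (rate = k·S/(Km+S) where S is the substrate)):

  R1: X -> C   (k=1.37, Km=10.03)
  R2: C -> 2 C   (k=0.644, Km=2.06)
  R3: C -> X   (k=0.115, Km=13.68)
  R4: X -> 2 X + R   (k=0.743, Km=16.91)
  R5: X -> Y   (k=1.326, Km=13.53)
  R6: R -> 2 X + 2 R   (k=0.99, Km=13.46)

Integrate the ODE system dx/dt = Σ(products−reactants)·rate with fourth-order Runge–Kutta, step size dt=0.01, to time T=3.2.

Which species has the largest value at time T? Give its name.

RK4 with dt=0.01: 320 steps to T=3.2. Trajectory (selected grid times):
t=0.00: X=31.94 R=48.99 B=20.66 Y=26.57 C=24.99
t=0.36: X=31.99 R=49.44 B=20.66 Y=26.91 C=25.55
t=0.71: X=32.04 R=49.89 B=20.66 Y=27.23 C=26.10
t=1.07: X=32.09 R=50.34 B=20.66 Y=27.57 C=26.66
t=1.42: X=32.15 R=50.79 B=20.66 Y=27.89 C=27.21
t=1.78: X=32.20 R=51.25 B=20.66 Y=28.23 C=27.78
t=2.13: X=32.26 R=51.69 B=20.66 Y=28.56 C=28.32
t=2.49: X=32.31 R=52.15 B=20.66 Y=28.89 C=28.89
t=2.84: X=32.37 R=52.60 B=20.66 Y=29.22 C=29.44
t=3.20: X=32.43 R=53.05 B=20.66 Y=29.56 C=30.00
At T=3.2: X=32.43 R=53.05 B=20.66 Y=29.56 C=30.00; the largest is R.

Dominant species at T: R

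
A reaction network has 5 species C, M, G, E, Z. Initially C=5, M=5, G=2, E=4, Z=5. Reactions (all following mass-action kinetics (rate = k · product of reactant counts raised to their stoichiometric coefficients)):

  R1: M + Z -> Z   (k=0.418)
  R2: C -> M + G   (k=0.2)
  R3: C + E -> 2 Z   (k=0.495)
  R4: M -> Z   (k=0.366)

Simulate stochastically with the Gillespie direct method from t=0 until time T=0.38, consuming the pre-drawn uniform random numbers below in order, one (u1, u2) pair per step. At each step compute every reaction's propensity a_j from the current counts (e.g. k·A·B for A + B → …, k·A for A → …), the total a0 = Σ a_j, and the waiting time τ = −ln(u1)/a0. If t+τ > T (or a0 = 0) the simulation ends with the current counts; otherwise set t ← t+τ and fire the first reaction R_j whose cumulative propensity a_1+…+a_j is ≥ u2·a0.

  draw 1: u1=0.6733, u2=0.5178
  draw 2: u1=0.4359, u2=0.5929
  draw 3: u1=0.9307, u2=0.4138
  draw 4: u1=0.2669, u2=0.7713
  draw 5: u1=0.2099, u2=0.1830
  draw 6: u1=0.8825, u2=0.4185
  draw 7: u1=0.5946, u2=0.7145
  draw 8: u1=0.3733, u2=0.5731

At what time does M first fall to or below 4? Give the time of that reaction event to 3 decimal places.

Threshold first reached at t = 0.053

t=0.000: C=5 M=5 G=2 E=4 Z=5
Draw 1: a1=10.450, a2=1.000, a3=9.900, a4=1.830, a0=23.180; τ=−ln(0.6733)/23.180=0.017 → t=0.017; u2·a0=0.5178·23.180=12.003; a1+a2=11.450 < 12.003 ≤ a1+…+a3=21.350 → R3 fires; C=4 M=5 G=2 E=3 Z=7
Draw 2: a1=14.630, a2=0.800, a3=5.940, a4=1.830, a0=23.200; τ=−ln(0.4359)/23.200=0.036 → t=0.053; u2·a0=0.5929·23.200=13.755 ≤ a1=14.630 → R1 fires; C=4 M=4 G=2 E=3 Z=7
Draw 3: a1=11.704, a2=0.800, a3=5.940, a4=1.464, a0=19.908; τ=−ln(0.9307)/19.908=0.004 → t=0.056; u2·a0=0.4138·19.908=8.238 ≤ a1=11.704 → R1 fires; C=4 M=3 G=2 E=3 Z=7
Draw 4: a1=8.778, a2=0.800, a3=5.940, a4=1.098, a0=16.616; τ=−ln(0.2669)/16.616=0.079 → t=0.136; u2·a0=0.7713·16.616=12.816; a1+a2=9.578 < 12.816 ≤ a1+…+a3=15.518 → R3 fires; C=3 M=3 G=2 E=2 Z=9
Draw 5: a1=11.286, a2=0.600, a3=2.970, a4=1.098, a0=15.954; τ=−ln(0.2099)/15.954=0.098 → t=0.234; u2·a0=0.1830·15.954=2.920 ≤ a1=11.286 → R1 fires; C=3 M=2 G=2 E=2 Z=9
Draw 6: a1=7.524, a2=0.600, a3=2.970, a4=0.732, a0=11.826; τ=−ln(0.8825)/11.826=0.011 → t=0.244; u2·a0=0.4185·11.826=4.949 ≤ a1=7.524 → R1 fires; C=3 M=1 G=2 E=2 Z=9
Draw 7: a1=3.762, a2=0.600, a3=2.970, a4=0.366, a0=7.698; τ=−ln(0.5946)/7.698=0.068 → t=0.312; u2·a0=0.7145·7.698=5.500; a1+a2=4.362 < 5.500 ≤ a1+…+a3=7.332 → R3 fires; C=2 M=1 G=2 E=1 Z=11
Draw 8: a1=4.598, a2=0.400, a3=0.990, a4=0.366, a0=6.354; τ=−ln(0.3733)/6.354=0.155 → t=0.467 > T=0.38: stop.
M first becomes ≤ 4 when it reaches 4 at the event at t=0.053.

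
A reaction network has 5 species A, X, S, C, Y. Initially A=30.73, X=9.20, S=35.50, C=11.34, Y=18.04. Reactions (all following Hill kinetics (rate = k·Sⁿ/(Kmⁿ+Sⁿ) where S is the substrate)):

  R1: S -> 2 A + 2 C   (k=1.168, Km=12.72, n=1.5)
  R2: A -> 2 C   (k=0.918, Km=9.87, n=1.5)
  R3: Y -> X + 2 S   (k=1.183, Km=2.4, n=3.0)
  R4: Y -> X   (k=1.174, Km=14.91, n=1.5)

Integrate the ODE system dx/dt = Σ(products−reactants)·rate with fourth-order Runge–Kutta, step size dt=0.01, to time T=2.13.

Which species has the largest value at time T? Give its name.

RK4 with dt=0.01: 213 steps to T=2.13. Trajectory (selected grid times):
t=0.00: A=30.73 X=9.20 S=35.50 C=11.34 Y=18.04
t=0.24: A=31.01 X=9.64 S=35.84 C=12.18 Y=17.60
t=0.47: A=31.27 X=10.06 S=36.16 C=12.98 Y=17.18
t=0.71: A=31.55 X=10.50 S=36.49 C=13.82 Y=16.74
t=0.95: A=31.83 X=10.94 S=36.82 C=14.66 Y=16.30
t=1.18: A=32.09 X=11.35 S=37.14 C=15.47 Y=15.89
t=1.42: A=32.37 X=11.78 S=37.47 C=16.31 Y=15.46
t=1.66: A=32.65 X=12.21 S=37.81 C=17.16 Y=15.03
t=1.89: A=32.92 X=12.61 S=38.12 C=17.97 Y=14.63
t=2.13: A=33.20 X=13.03 S=38.45 C=18.82 Y=14.21
At T=2.13: A=33.20 X=13.03 S=38.45 C=18.82 Y=14.21; the largest is S.

Dominant species at T: S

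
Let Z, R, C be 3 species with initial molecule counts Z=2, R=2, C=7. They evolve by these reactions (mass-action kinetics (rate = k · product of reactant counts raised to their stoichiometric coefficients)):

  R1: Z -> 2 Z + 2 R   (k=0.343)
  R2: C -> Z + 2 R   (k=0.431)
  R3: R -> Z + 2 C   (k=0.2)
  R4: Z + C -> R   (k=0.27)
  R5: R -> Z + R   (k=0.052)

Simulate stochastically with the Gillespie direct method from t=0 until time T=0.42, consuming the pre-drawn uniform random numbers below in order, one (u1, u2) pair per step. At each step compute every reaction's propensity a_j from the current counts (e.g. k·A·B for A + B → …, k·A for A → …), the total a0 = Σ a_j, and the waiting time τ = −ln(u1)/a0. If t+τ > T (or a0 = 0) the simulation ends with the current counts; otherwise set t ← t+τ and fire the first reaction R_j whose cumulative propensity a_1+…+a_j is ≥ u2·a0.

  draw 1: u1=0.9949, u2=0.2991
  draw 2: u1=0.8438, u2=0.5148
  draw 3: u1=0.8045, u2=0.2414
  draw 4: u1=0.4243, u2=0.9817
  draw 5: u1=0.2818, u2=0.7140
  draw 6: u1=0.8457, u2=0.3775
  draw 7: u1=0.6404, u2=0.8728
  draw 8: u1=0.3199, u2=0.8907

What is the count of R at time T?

R at T = 8

t=0.000: Z=2 R=2 C=7
Draw 1: a1=0.686, a2=3.017, a3=0.400, a4=3.780, a5=0.104, a0=7.987; τ=−ln(0.9949)/7.987=0.001 → t=0.001; u2·a0=0.2991·7.987=2.389; a1=0.686 < 2.389 ≤ a1+a2=3.703 → R2 fires; Z=3 R=4 C=6
Draw 2: a1=1.029, a2=2.586, a3=0.800, a4=4.860, a5=0.208, a0=9.483; τ=−ln(0.8438)/9.483=0.018 → t=0.019; u2·a0=0.5148·9.483=4.882; a1+…+a3=4.415 < 4.882 ≤ a1+…+a4=9.275 → R4 fires; Z=2 R=5 C=5
Draw 3: a1=0.686, a2=2.155, a3=1.000, a4=2.700, a5=0.260, a0=6.801; τ=−ln(0.8045)/6.801=0.032 → t=0.051; u2·a0=0.2414·6.801=1.642; a1=0.686 < 1.642 ≤ a1+a2=2.841 → R2 fires; Z=3 R=7 C=4
Draw 4: a1=1.029, a2=1.724, a3=1.400, a4=3.240, a5=0.364, a0=7.757; τ=−ln(0.4243)/7.757=0.111 → t=0.161; u2·a0=0.9817·7.757=7.615; a1+…+a4=7.393 < 7.615 ≤ a1+…+a5=7.757 → R5 fires; Z=4 R=7 C=4
Draw 5: a1=1.372, a2=1.724, a3=1.400, a4=4.320, a5=0.364, a0=9.180; τ=−ln(0.2818)/9.180=0.138 → t=0.299; u2·a0=0.7140·9.180=6.555; a1+…+a3=4.496 < 6.555 ≤ a1+…+a4=8.816 → R4 fires; Z=3 R=8 C=3
Draw 6: a1=1.029, a2=1.293, a3=1.600, a4=2.430, a5=0.416, a0=6.768; τ=−ln(0.8457)/6.768=0.025 → t=0.324; u2·a0=0.3775·6.768=2.555; a1+a2=2.322 < 2.555 ≤ a1+…+a3=3.922 → R3 fires; Z=4 R=7 C=5
Draw 7: a1=1.372, a2=2.155, a3=1.400, a4=5.400, a5=0.364, a0=10.691; τ=−ln(0.6404)/10.691=0.042 → t=0.365; u2·a0=0.8728·10.691=9.331; a1+…+a3=4.927 < 9.331 ≤ a1+…+a4=10.327 → R4 fires; Z=3 R=8 C=4
Draw 8: a1=1.029, a2=1.724, a3=1.600, a4=3.240, a5=0.416, a0=8.009; τ=−ln(0.3199)/8.009=0.142 → t=0.508 > T=0.42: stop.
Read off R at T=0.42: 8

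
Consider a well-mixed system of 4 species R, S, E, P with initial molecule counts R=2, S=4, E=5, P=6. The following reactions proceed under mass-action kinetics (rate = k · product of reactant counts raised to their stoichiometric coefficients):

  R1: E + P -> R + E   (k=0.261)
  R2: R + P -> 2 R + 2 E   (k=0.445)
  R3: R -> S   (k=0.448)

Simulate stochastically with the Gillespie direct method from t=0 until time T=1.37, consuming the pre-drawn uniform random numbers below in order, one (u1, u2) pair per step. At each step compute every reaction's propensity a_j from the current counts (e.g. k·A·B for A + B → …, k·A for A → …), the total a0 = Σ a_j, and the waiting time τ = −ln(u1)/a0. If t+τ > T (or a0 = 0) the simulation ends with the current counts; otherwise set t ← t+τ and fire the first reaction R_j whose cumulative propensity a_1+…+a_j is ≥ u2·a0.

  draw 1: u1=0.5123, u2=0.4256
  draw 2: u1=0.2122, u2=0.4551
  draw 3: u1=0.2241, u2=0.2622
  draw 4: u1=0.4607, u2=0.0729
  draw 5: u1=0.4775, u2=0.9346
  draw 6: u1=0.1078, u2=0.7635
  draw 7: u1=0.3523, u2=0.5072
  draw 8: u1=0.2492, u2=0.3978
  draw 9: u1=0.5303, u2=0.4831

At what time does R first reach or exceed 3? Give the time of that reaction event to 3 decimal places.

t=0.000: R=2 S=4 E=5 P=6
Draw 1: a1=7.830, a2=5.340, a3=0.896, a0=14.066; τ=−ln(0.5123)/14.066=0.048 → t=0.048; u2·a0=0.4256·14.066=5.986 ≤ a1=7.830 → R1 fires; R=3 S=4 E=5 P=5
Draw 2: a1=6.525, a2=6.675, a3=1.344, a0=14.544; τ=−ln(0.2122)/14.544=0.107 → t=0.154; u2·a0=0.4551·14.544=6.619; a1=6.525 < 6.619 ≤ a1+a2=13.200 → R2 fires; R=4 S=4 E=7 P=4
Draw 3: a1=7.308, a2=7.120, a3=1.792, a0=16.220; τ=−ln(0.2241)/16.220=0.092 → t=0.246; u2·a0=0.2622·16.220=4.253 ≤ a1=7.308 → R1 fires; R=5 S=4 E=7 P=3
Draw 4: a1=5.481, a2=6.675, a3=2.240, a0=14.396; τ=−ln(0.4607)/14.396=0.054 → t=0.300; u2·a0=0.0729·14.396=1.049 ≤ a1=5.481 → R1 fires; R=6 S=4 E=7 P=2
Draw 5: a1=3.654, a2=5.340, a3=2.688, a0=11.682; τ=−ln(0.4775)/11.682=0.063 → t=0.363; u2·a0=0.9346·11.682=10.918; a1+a2=8.994 < 10.918 ≤ a1+…+a3=11.682 → R3 fires; R=5 S=5 E=7 P=2
Draw 6: a1=3.654, a2=4.450, a3=2.240, a0=10.344; τ=−ln(0.1078)/10.344=0.215 → t=0.579; u2·a0=0.7635·10.344=7.898; a1=3.654 < 7.898 ≤ a1+a2=8.104 → R2 fires; R=6 S=5 E=9 P=1
Draw 7: a1=2.349, a2=2.670, a3=2.688, a0=7.707; τ=−ln(0.3523)/7.707=0.135 → t=0.714; u2·a0=0.5072·7.707=3.909; a1=2.349 < 3.909 ≤ a1+a2=5.019 → R2 fires; R=7 S=5 E=11 P=0
Draw 8: a1=0.000, a2=0.000, a3=3.136, a0=3.136; τ=−ln(0.2492)/3.136=0.443 → t=1.157; u2·a0=0.3978·3.136=1.248; a1+a2=0.000 < 1.248 ≤ a1+…+a3=3.136 → R3 fires; R=6 S=6 E=11 P=0
Draw 9: a1=0.000, a2=0.000, a3=2.688, a0=2.688; τ=−ln(0.5303)/2.688=0.236 → t=1.393 > T=1.37: stop.
R first becomes ≥ 3 when it reaches 3 at the event at t=0.048.

Threshold first reached at t = 0.048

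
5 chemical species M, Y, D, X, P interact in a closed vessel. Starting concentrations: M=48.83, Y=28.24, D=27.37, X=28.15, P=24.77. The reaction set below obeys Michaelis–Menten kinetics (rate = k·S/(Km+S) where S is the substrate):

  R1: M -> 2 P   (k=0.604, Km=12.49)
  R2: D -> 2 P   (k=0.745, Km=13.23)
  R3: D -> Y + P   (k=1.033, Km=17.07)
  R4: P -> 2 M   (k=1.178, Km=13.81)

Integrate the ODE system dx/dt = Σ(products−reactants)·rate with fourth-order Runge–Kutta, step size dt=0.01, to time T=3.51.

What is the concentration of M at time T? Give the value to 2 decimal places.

M at T = 52.66

RK4 with dt=0.01: 351 steps to T=3.51. Trajectory (selected grid times):
t=0.00: M=48.83 Y=28.24 D=27.37 X=28.15 P=24.77
t=0.39: M=49.24 Y=28.49 D=26.93 X=28.15 P=25.49
t=0.78: M=49.65 Y=28.73 D=26.49 X=28.15 P=26.20
t=1.17: M=50.06 Y=28.98 D=26.05 X=28.15 P=26.90
t=1.56: M=50.48 Y=29.22 D=25.62 X=28.15 P=27.60
t=1.95: M=50.91 Y=29.46 D=25.18 X=28.15 P=28.30
t=2.34: M=51.34 Y=29.70 D=24.75 X=28.15 P=28.98
t=2.73: M=51.77 Y=29.94 D=24.33 X=28.15 P=29.67
t=3.12: M=52.21 Y=30.17 D=23.90 X=28.15 P=30.34
t=3.51: M=52.66 Y=30.41 D=23.48 X=28.15 P=31.01
Read off M at T=3.51: 52.66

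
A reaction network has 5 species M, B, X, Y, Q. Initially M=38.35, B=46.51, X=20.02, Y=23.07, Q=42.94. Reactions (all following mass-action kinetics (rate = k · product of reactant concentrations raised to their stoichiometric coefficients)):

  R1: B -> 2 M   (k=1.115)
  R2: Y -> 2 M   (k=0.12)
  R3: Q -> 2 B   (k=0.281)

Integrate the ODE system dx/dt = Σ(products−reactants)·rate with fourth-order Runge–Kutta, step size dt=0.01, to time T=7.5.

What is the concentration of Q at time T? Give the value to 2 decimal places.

Q at T = 5.22

RK4 with dt=0.01: 750 steps to T=7.5. Trajectory (selected grid times):
t=0.00: M=38.35 B=46.51 X=20.02 Y=23.07 Q=42.94
t=0.83: M=111.71 B=29.88 X=20.02 Y=20.88 Q=34.01
t=1.67: M=162.42 B=20.83 X=20.02 Y=18.88 Q=26.86
t=2.50: M=199.18 B=15.42 X=20.02 Y=17.09 Q=21.27
t=3.33: M=227.39 B=11.78 X=20.02 Y=15.47 Q=16.85
t=4.17: M=249.82 B=9.13 X=20.02 Y=13.99 Q=13.30
t=5.00: M=267.47 B=7.17 X=20.02 Y=12.66 Q=10.54
t=5.83: M=281.67 B=5.65 X=20.02 Y=11.46 Q=8.34
t=6.67: M=293.28 B=4.45 X=20.02 Y=10.36 Q=6.59
t=7.50: M=302.59 B=3.52 X=20.02 Y=9.38 Q=5.22
Read off Q at T=7.5: 5.22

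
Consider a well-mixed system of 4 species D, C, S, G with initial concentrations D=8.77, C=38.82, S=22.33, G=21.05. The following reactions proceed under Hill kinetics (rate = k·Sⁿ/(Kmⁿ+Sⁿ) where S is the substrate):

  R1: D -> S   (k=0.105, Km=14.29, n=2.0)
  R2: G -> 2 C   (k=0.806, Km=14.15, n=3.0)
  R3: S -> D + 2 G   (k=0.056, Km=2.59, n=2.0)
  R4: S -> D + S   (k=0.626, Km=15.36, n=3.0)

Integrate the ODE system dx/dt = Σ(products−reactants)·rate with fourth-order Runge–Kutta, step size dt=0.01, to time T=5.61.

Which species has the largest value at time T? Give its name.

RK4 with dt=0.01: 561 steps to T=5.61. Trajectory (selected grid times):
t=0.00: D=8.77 C=38.82 S=22.33 G=21.05
t=0.62: D=9.08 C=39.58 S=22.31 G=20.74
t=1.25: D=9.39 C=40.35 S=22.30 G=20.42
t=1.87: D=9.70 C=41.09 S=22.28 G=20.12
t=2.49: D=10.00 C=41.83 S=22.27 G=19.82
t=3.12: D=10.31 C=42.57 S=22.26 G=19.52
t=3.74: D=10.62 C=43.29 S=22.25 G=19.23
t=4.36: D=10.92 C=44.00 S=22.24 G=18.94
t=4.99: D=11.23 C=44.71 S=22.23 G=18.65
t=5.61: D=11.53 C=45.40 S=22.22 G=18.38
At T=5.61: D=11.53 C=45.40 S=22.22 G=18.38; the largest is C.

Dominant species at T: C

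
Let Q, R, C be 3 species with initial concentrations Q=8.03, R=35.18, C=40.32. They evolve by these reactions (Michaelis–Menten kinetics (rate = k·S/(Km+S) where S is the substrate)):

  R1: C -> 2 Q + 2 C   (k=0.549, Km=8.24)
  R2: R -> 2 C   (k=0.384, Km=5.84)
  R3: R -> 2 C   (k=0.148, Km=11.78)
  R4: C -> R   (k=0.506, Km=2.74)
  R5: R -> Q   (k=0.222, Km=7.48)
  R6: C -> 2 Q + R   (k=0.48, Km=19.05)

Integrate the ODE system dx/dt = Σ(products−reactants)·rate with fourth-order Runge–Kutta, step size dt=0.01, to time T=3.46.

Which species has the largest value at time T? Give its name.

RK4 with dt=0.01: 346 steps to T=3.46. Trajectory (selected grid times):
t=0.00: Q=8.03 R=35.18 C=40.32
t=0.38: Q=8.69 R=35.25 C=40.52
t=0.77: Q=9.38 R=35.32 C=40.73
t=1.15: Q=10.04 R=35.38 C=40.94
t=1.54: Q=10.73 R=35.45 C=41.15
t=1.92: Q=11.39 R=35.52 C=41.35
t=2.31: Q=12.08 R=35.59 C=41.56
t=2.69: Q=12.75 R=35.66 C=41.76
t=3.08: Q=13.43 R=35.73 C=41.97
t=3.46: Q=14.10 R=35.80 C=42.18
At T=3.46: Q=14.10 R=35.80 C=42.18; the largest is C.

Dominant species at T: C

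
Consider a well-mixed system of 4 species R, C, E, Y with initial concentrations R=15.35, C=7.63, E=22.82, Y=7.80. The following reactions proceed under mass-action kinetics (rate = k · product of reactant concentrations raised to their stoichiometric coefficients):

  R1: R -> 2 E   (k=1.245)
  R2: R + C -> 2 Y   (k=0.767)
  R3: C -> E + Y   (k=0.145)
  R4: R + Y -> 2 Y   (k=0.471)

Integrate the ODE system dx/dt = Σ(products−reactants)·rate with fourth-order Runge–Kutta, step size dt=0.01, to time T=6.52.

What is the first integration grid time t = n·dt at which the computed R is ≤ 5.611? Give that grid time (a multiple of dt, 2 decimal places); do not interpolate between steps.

Threshold first reached at t = 0.09

RK4 with dt=0.01: 652 steps to T=6.52. Trajectory (selected grid times):
t=0.00: R=15.35 C=7.63 E=22.82 Y=7.80
t=0.08: R=5.70 C=4.10 E=24.86 Y=20.00
t=0.09: R=4.95 C=3.93 E=25.00 Y=20.84
t=0.72: R=0.00 C=2.78 E=26.10 Y=26.53
t=1.45: R=0.00 C=2.50 E=26.38 Y=26.81
t=2.17: R=0.00 C=2.25 E=26.63 Y=27.06
t=2.90: R=0.00 C=2.03 E=26.85 Y=27.28
t=3.62: R=0.00 C=1.83 E=27.05 Y=27.48
t=4.35: R=0.00 C=1.64 E=27.24 Y=27.67
t=5.07: R=0.00 C=1.48 E=27.40 Y=27.83
t=5.80: R=0.00 C=1.33 E=27.55 Y=27.98
t=6.52: R=0.00 C=1.20 E=27.68 Y=28.11
R(0.08)=5.696 > 5.611 but R(0.09)=4.955 ≤ 5.611, so the first grid time is t=0.09.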